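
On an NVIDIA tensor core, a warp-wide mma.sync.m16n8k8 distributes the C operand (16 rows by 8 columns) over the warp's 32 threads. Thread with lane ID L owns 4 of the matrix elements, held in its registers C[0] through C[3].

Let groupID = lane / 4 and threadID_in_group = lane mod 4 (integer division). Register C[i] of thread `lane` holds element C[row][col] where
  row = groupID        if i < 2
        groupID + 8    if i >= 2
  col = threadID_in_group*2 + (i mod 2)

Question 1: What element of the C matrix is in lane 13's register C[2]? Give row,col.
lane 13=>13/4=3, 13 mod 4=1
i=2  r:3+8=>11  c:2·1+0=>2

11,2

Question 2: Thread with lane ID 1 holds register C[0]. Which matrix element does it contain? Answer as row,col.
0,2

lane 1=>1/4=0, 1 mod 4=1
i=0  r:0+0=>0  c:2·1+0=>2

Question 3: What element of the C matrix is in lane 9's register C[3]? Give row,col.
10,3

lane 9->9/4=2, 9 mod 4=1
i=3  r:2+8->10  c:2·1+1->3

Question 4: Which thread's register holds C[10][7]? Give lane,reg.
11,3

r: 10->gid=2,r8=1  c: 7->tid=3,i&1=1
L=2*4+3=11  i=1*2+1=3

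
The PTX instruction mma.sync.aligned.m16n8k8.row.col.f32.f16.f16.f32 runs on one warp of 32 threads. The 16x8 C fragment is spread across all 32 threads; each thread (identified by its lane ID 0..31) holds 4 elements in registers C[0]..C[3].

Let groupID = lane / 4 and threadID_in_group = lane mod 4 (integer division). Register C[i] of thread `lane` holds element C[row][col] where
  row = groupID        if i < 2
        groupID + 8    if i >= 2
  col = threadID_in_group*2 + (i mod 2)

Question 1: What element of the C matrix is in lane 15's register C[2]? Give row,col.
11,6

lane 15→15/4=3, 15 mod 4=3
i=2  r:3+8→11  c:2·3+0→6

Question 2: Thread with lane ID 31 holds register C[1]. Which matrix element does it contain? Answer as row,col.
lane 31: g=7 (31/4), t=3 (31%4)
i=1: r=7+0=7, c=3*2+1=7

7,7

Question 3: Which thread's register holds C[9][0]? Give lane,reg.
r=9→G=1,rhi=1  c=0→T=0,p=0
L=1*4+0=4  i=1*2+0=2

4,2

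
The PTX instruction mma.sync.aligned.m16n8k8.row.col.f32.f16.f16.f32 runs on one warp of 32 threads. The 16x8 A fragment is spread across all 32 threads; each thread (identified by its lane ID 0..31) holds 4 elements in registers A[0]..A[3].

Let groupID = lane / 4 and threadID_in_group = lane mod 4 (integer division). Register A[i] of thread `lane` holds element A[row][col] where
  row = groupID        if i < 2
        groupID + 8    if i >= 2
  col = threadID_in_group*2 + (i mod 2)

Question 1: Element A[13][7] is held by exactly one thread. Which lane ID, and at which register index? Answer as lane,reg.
23,3

r:13=>grp=5,rB=1  c:7=>tig=3,lo=1
L=5*4+3=23  i=1*2+1=3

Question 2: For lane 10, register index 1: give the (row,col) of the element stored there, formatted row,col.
2,5

lane 10: G=2 (10/4), T=2 (10%4)
i=1: r=2+0=2, c=2*2+1=5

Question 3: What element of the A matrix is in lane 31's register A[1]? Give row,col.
7,7

L=31⇒gr=31>>2=7, th=31&3=3
[1]⇒row 7+0=7  col 3·2+1=7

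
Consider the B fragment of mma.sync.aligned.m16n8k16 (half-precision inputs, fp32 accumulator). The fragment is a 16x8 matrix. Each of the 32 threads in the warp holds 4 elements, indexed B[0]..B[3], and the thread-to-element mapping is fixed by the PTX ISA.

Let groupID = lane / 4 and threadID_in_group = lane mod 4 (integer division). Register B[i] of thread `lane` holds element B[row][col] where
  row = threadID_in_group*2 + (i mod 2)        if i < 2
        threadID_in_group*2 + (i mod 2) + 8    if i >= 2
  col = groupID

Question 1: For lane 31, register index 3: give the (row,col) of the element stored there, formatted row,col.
15,7

31: G=7,T=3
[3] (3*2+1+8,7) = (15,7)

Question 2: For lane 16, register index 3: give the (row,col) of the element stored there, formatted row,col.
9,4

lane 16: g=4 (16/4), t=0 (16%4)
i=3: r=0*2+1+8=9, c=g=4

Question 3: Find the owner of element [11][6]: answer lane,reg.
c=6→G=6  r=11→rhi=1,T=1,p=1
L=6*4+1=25  i=1*2+1=3

25,3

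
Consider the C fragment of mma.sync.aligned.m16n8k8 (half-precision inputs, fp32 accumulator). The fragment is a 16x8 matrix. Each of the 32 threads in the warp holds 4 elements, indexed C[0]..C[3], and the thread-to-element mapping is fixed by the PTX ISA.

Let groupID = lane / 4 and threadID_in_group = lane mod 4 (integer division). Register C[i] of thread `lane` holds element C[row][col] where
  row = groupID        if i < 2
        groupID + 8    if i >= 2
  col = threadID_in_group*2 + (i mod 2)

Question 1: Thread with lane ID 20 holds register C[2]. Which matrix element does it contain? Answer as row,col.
13,0

lane 20→20/4=5, 20 mod 4=0
i=2  r:5+8→13  c:2·0+0→0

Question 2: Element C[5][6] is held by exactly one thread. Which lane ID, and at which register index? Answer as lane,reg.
r=5⇒gr=5,Rb=0  c=6⇒th=3,odd=0
L=5*4+3=23  i=0*2+0=0

23,0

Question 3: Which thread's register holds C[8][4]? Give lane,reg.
r:8=>grp=0,rB=1  c:4=>tig=2,lo=0
L=0*4+2=2  i=1*2+0=2

2,2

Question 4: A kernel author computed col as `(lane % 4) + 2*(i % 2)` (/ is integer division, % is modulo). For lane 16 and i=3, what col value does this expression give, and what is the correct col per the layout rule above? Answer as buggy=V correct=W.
buggy=2 correct=1

`(lane % 4) + 2*(i % 2)`[16,3]->2
L=16->g=16>>2=4, t=16&3=0
[3]->row 4+8=12  col 0·2+1=1
col: 2 vs 1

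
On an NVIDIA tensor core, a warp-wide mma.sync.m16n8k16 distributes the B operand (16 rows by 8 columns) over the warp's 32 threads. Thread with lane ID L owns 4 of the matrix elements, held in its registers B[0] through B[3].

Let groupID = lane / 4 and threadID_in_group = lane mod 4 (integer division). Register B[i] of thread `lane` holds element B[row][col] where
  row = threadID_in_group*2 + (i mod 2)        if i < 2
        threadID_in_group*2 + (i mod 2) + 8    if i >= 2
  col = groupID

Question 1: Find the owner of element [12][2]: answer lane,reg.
c:2=>grp=2  r:12=>rB=1,tig=2,lo=0
L=2*4+2=10  i=1*2+0=2

10,2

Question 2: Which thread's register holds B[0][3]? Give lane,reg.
c:3=>grp=3  r:0=>rB=0,tig=0,lo=0
L=3*4+0=12  i=0*2+0=0

12,0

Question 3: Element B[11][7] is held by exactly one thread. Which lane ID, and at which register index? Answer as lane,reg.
29,3

c: 7->gid=7  r: 11->r8=1,tid=1,i&1=1
L=7*4+1=29  i=1*2+1=3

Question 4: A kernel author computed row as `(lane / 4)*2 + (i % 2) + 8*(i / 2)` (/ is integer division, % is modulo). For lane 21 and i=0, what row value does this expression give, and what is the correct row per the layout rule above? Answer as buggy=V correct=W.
buggy=10 correct=2

`(lane / 4)*2 + (i % 2) + 8*(i / 2)`[21,0]->10
lane 21->21/4=5, 21 mod 4=1
i=0  r:2·1+0+0->2  c:5
row: 10 vs 2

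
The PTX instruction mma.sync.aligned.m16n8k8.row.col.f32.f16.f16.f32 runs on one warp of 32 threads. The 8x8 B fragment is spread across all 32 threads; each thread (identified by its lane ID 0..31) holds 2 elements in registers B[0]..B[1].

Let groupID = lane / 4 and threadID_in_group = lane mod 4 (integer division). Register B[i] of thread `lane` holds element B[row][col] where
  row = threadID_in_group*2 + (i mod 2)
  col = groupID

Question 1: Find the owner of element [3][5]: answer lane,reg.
c=5→G=5  r=3→T=1,p=1
L=5*4+1=21  i=1=1

21,1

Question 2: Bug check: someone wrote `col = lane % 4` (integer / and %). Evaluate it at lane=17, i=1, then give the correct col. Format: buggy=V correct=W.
buggy=1 correct=4

`lane % 4`[17,1]->1
lane 17->17/4=4, 17 mod 4=1
i=1  r:2·1+1->3  c:4
col: 1 vs 4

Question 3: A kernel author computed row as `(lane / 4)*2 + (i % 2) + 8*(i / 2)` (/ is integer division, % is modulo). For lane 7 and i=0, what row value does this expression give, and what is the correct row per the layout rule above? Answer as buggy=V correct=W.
buggy=2 correct=6

`(lane / 4)*2 + (i % 2) + 8*(i / 2)`[7,0]⇒2
7: gr=1,th=3
[0] (3*2+0,1) = (6,1)
row: 2 vs 6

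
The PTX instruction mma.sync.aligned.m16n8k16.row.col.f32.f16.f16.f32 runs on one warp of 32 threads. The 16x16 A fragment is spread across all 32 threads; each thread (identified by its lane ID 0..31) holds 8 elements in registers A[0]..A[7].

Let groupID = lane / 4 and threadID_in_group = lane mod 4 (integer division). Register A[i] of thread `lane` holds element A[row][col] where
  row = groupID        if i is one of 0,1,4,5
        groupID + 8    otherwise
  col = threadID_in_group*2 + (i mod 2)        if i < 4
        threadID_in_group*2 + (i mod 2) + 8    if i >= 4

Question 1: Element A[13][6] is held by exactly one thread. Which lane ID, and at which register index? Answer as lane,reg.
23,2

r:13=>grp=5,rB=1  c:6=>cB=0,tig=3,lo=0
L=5*4+3=23  i=0*4+1*2+0=2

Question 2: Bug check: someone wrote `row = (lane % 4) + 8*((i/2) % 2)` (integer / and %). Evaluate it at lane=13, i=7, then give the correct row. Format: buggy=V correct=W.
buggy=9 correct=11

`(lane % 4) + 8*((i/2) % 2)`[13,7]=>9
13: grp=3,tig=1
[7] (3+8,1*2+1+8) = (11,11)
row: 9 vs 11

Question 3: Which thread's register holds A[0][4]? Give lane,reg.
2,0

r=0⇒gr=0,Rb=0  c=4⇒Cb=0,th=2,odd=0
L=0*4+2=2  i=0*4+0*2+0=0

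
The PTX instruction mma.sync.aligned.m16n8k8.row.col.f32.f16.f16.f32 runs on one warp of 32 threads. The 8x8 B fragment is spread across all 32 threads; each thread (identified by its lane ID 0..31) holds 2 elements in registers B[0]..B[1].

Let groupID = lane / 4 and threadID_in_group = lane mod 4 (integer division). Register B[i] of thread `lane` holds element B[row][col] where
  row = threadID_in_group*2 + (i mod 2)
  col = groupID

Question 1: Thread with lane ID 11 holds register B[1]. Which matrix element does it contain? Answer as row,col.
7,2

L=11->gid=11>>2=2, tid=11&3=3
[1]->row 3·2+1=7  col gid=2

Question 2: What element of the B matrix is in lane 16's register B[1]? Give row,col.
16: gid=4,tid=0
[1] (0*2+1,4) = (1,4)

1,4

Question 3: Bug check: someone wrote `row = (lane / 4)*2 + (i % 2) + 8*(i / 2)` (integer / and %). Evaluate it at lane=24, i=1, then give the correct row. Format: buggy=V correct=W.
buggy=13 correct=1

`(lane / 4)*2 + (i % 2) + 8*(i / 2)`[24,1]->13
24: gid=6,tid=0
[1] (0*2+1,6) = (1,6)
row: 13 vs 1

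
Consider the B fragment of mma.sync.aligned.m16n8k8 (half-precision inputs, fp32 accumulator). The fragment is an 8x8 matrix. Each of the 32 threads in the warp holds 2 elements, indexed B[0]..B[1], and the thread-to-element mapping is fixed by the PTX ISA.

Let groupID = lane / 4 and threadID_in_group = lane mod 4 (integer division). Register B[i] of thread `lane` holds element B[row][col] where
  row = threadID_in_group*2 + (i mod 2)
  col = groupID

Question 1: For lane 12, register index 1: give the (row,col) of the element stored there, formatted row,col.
1,3

lane 12=>12/4=3, 12 mod 4=0
i=1  r:2·0+1=>1  c:3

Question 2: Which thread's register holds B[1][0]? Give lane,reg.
0,1

c=0→G=0  r=1→T=0,p=1
L=0*4+0=0  i=1=1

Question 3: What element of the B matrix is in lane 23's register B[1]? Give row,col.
23: G=5,T=3
[1] (3*2+1,5) = (7,5)

7,5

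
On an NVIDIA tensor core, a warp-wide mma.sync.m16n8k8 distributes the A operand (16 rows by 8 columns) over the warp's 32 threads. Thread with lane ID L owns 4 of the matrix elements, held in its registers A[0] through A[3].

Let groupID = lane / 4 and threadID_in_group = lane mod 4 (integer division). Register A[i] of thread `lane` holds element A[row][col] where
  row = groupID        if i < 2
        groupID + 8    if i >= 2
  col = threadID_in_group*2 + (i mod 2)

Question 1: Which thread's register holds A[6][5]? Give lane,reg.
26,1

r: 6->gid=6,r8=0  c: 5->tid=2,i&1=1
L=6*4+2=26  i=0*2+1=1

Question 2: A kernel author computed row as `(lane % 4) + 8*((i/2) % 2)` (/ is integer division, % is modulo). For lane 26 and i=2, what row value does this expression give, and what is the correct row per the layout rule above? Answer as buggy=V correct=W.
`(lane % 4) + 8*((i/2) % 2)`[26,2]⇒10
lane 26⇒26/4=6, 26 mod 4=2
i=2  r:6+8⇒14  c:2·2+0⇒4
row: 10 vs 14

buggy=10 correct=14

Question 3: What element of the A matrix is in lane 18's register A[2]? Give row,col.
lane 18: G=4 (18/4), T=2 (18%4)
i=2: r=4+8=12, c=2*2+0=4

12,4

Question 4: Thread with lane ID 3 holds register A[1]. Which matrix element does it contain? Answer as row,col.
0,7

L=3=>grp=3>>2=0, tig=3&3=3
[1]=>row 0+0=0  col 3·2+1=7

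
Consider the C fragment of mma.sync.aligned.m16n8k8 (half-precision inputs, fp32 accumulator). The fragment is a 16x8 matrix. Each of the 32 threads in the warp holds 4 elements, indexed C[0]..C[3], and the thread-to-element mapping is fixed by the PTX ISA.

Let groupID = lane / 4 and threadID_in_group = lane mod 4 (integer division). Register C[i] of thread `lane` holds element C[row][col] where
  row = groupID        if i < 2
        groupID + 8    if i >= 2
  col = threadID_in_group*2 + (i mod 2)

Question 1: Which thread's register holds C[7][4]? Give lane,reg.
30,0

r=7⇒gr=7,Rb=0  c=4⇒th=2,odd=0
L=7*4+2=30  i=0*2+0=0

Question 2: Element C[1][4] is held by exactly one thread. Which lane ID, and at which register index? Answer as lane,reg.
r=1->g=1,rb=0  c=4->t=2,b0=0
L=1*4+2=6  i=0*2+0=0

6,0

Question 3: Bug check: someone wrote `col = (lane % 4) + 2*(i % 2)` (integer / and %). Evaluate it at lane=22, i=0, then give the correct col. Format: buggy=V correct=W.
`(lane % 4) + 2*(i % 2)`[22,0]->2
lane 22: g=5 (22/4), t=2 (22%4)
i=0: r=5+0=5, c=2*2+0=4
col: 2 vs 4

buggy=2 correct=4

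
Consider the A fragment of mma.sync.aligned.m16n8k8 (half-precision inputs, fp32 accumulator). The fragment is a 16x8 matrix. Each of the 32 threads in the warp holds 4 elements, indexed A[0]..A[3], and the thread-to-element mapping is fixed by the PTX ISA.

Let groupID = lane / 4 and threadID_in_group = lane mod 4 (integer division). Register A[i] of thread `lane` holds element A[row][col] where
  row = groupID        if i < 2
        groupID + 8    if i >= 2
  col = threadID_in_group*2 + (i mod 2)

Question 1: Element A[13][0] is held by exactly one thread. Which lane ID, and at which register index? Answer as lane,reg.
r: 13->gid=5,r8=1  c: 0->tid=0,i&1=0
L=5*4+0=20  i=1*2+0=2

20,2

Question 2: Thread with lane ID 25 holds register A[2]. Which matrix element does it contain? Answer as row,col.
lane 25⇒25/4=6, 25 mod 4=1
i=2  r:6+8⇒14  c:2·1+0⇒2

14,2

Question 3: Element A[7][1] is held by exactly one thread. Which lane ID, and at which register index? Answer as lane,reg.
r: 7->gid=7,r8=0  c: 1->tid=0,i&1=1
L=7*4+0=28  i=0*2+1=1

28,1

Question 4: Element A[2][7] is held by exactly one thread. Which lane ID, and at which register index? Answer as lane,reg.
r=2→G=2,rhi=0  c=7→T=3,p=1
L=2*4+3=11  i=0*2+1=1

11,1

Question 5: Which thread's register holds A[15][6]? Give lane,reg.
31,2

r:15=>grp=7,rB=1  c:6=>tig=3,lo=0
L=7*4+3=31  i=1*2+0=2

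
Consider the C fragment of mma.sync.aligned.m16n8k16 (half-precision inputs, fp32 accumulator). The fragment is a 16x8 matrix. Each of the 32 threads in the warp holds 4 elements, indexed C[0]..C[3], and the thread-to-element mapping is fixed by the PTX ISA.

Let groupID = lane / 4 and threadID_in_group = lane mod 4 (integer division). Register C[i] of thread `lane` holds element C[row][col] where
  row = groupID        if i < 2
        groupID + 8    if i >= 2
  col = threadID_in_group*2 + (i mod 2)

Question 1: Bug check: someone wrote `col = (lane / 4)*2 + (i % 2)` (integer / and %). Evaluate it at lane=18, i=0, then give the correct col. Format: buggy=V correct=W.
buggy=8 correct=4

`(lane / 4)*2 + (i % 2)`[18,0]->8
L=18->g=18>>2=4, t=18&3=2
[0]->row 4+0=4  col 2·2+0=4
col: 8 vs 4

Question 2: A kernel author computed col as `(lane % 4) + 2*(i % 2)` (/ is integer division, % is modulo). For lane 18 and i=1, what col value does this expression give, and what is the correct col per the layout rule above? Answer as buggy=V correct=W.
`(lane % 4) + 2*(i % 2)`[18,1]⇒4
L=18⇒gr=18>>2=4, th=18&3=2
[1]⇒row 4+0=4  col 2·2+1=5
col: 4 vs 5

buggy=4 correct=5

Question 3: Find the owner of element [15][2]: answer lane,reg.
29,2

r=15⇒gr=7,Rb=1  c=2⇒th=1,odd=0
L=7*4+1=29  i=1*2+0=2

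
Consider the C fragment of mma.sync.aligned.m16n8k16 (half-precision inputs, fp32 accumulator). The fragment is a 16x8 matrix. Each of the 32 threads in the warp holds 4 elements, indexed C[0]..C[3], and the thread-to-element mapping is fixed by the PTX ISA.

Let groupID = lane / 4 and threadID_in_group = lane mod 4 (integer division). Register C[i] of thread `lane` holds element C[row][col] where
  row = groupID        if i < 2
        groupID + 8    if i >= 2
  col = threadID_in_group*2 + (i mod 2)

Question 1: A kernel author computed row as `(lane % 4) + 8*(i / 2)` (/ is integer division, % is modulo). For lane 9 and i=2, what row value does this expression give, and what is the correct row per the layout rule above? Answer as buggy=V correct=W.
buggy=9 correct=10

`(lane % 4) + 8*(i / 2)`[9,2]->9
9: g=2,t=1
[2] (2+8,1*2+0) = (10,2)
row: 9 vs 10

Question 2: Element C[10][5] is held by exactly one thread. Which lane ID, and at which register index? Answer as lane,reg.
r: 10->gid=2,r8=1  c: 5->tid=2,i&1=1
L=2*4+2=10  i=1*2+1=3

10,3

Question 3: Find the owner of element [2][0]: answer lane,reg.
8,0

r:2=>grp=2,rB=0  c:0=>tig=0,lo=0
L=2*4+0=8  i=0*2+0=0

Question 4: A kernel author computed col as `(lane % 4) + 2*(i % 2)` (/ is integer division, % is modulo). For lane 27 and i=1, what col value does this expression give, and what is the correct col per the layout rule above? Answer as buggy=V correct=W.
`(lane % 4) + 2*(i % 2)`[27,1]=>5
27: grp=6,tig=3
[1] (6+0,3*2+1) = (6,7)
col: 5 vs 7

buggy=5 correct=7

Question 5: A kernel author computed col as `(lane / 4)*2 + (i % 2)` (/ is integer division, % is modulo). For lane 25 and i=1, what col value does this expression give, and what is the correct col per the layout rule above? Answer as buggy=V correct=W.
buggy=13 correct=3

`(lane / 4)*2 + (i % 2)`[25,1]→13
lane 25→25/4=6, 25 mod 4=1
i=1  r:6+0→6  c:2·1+1→3
col: 13 vs 3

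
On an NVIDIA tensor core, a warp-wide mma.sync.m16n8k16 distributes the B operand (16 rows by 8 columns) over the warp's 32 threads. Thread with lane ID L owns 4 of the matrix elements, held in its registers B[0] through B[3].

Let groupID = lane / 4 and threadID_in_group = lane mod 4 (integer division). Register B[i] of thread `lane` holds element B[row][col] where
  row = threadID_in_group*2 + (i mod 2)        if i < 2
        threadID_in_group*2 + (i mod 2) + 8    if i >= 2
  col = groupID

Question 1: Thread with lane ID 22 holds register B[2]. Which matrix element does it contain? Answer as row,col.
L=22->g=22>>2=5, t=22&3=2
[2]->row 2·2+0+8=12  col g=5

12,5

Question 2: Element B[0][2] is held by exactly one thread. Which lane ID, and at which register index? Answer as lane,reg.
8,0

c=2→G=2  r=0→rhi=0,T=0,p=0
L=2*4+0=8  i=0*2+0=0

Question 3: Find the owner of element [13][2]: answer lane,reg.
c: 2->gid=2  r: 13->r8=1,tid=2,i&1=1
L=2*4+2=10  i=1*2+1=3

10,3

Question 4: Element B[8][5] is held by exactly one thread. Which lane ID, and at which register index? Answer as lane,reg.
20,2

c: 5->gid=5  r: 8->r8=1,tid=0,i&1=0
L=5*4+0=20  i=1*2+0=2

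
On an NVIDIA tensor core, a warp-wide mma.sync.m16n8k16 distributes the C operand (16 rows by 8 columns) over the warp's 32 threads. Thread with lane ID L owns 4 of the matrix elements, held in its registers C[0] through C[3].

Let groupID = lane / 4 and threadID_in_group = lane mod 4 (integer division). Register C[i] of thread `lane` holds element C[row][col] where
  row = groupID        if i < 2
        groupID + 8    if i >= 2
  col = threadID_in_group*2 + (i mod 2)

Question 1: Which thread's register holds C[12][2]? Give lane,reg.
17,2

r:12=>grp=4,rB=1  c:2=>tig=1,lo=0
L=4*4+1=17  i=1*2+0=2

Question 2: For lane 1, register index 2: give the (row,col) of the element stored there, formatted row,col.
8,2

L=1->g=1>>2=0, t=1&3=1
[2]->row 0+8=8  col 1·2+0=2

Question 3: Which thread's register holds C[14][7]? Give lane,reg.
r=14⇒gr=6,Rb=1  c=7⇒th=3,odd=1
L=6*4+3=27  i=1*2+1=3

27,3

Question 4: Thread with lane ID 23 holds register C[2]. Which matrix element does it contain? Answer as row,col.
13,6

lane 23=>23/4=5, 23 mod 4=3
i=2  r:5+8=>13  c:2·3+0=>6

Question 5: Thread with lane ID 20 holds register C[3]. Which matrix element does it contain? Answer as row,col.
13,1

lane 20→20/4=5, 20 mod 4=0
i=3  r:5+8→13  c:2·0+1→1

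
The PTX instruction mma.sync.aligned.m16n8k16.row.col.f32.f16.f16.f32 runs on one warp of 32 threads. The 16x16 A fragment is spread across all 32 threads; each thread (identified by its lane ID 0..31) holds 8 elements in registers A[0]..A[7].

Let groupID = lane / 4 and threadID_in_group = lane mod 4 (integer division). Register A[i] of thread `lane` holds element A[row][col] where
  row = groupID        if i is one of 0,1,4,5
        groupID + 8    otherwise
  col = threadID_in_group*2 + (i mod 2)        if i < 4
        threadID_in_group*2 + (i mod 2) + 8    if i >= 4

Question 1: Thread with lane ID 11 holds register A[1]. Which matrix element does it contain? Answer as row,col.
2,7

11: gr=2,th=3
[1] (2+0,3*2+1+0) = (2,7)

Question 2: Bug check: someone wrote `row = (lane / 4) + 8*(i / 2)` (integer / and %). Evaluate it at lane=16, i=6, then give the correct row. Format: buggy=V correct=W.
`(lane / 4) + 8*(i / 2)`[16,6]->28
lane 16: gid=4 (16/4), tid=0 (16%4)
i=6: r=4+8=12, c=0*2+0+8=8
row: 28 vs 12

buggy=28 correct=12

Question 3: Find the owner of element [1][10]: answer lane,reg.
5,4

r=1→G=1,rhi=0  c=10→chi=1,T=1,p=0
L=1*4+1=5  i=1*4+0*2+0=4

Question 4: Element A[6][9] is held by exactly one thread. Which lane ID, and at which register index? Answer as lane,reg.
r=6⇒gr=6,Rb=0  c=9⇒Cb=1,th=0,odd=1
L=6*4+0=24  i=1*4+0*2+1=5

24,5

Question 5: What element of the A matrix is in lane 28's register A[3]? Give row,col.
15,1

lane 28⇒28/4=7, 28 mod 4=0
i=3  r:7+8⇒15  c:2·0+1+0⇒1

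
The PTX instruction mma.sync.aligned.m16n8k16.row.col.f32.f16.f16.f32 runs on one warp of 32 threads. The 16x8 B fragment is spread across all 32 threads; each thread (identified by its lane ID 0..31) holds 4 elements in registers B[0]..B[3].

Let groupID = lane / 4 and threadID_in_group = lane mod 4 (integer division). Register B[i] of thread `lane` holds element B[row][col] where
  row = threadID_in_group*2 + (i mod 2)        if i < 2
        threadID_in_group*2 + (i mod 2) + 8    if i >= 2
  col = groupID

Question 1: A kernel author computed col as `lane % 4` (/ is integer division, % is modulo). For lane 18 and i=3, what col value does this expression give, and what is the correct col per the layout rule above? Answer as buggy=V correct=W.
`lane % 4`[18,3]→2
lane 18: G=4 (18/4), T=2 (18%4)
i=3: r=2*2+1+8=13, c=G=4
col: 2 vs 4

buggy=2 correct=4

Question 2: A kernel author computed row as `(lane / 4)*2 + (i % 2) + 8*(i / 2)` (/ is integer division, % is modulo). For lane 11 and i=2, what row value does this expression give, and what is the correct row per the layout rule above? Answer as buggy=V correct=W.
`(lane / 4)*2 + (i % 2) + 8*(i / 2)`[11,2]=>12
lane 11=>11/4=2, 11 mod 4=3
i=2  r:2·3+0+8=>14  c:2
row: 12 vs 14

buggy=12 correct=14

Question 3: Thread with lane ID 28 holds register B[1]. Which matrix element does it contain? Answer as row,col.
1,7

lane 28=>28/4=7, 28 mod 4=0
i=1  r:2·0+1+0=>1  c:7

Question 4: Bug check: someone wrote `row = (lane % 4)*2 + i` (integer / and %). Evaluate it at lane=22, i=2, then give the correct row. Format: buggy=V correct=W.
buggy=6 correct=12

`(lane % 4)*2 + i`[22,2]→6
lane 22→22/4=5, 22 mod 4=2
i=2  r:2·2+0+8→12  c:5
row: 6 vs 12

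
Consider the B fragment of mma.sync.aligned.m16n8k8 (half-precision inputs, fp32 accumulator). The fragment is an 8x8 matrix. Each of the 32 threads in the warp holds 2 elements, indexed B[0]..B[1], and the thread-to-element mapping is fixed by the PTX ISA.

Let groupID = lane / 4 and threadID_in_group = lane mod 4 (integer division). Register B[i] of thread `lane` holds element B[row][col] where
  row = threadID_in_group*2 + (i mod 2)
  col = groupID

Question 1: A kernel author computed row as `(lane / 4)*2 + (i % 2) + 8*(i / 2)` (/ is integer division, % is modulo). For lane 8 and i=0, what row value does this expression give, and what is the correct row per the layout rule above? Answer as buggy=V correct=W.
buggy=4 correct=0

`(lane / 4)*2 + (i % 2) + 8*(i / 2)`[8,0]->4
lane 8: gid=2 (8/4), tid=0 (8%4)
i=0: r=0*2+0=0, c=gid=2
row: 4 vs 0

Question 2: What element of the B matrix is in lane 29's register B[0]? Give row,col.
29: g=7,t=1
[0] (1*2+0,7) = (2,7)

2,7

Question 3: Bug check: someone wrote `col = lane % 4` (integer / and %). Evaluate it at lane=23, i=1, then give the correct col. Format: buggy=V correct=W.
`lane % 4`[23,1]->3
23: g=5,t=3
[1] (3*2+1,5) = (7,5)
col: 3 vs 5

buggy=3 correct=5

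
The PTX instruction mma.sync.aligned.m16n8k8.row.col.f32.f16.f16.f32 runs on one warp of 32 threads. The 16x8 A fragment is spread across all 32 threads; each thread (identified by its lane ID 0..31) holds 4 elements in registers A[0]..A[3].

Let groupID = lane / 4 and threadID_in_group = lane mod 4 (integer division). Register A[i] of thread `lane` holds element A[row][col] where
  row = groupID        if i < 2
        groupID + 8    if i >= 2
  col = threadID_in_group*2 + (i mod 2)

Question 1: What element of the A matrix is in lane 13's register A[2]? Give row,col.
lane 13: gr=3 (13/4), th=1 (13%4)
i=2: r=3+8=11, c=1*2+0=2

11,2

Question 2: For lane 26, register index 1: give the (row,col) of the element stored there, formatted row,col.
6,5

L=26→G=26>>2=6, T=26&3=2
[1]→row 6+0=6  col 2·2+1=5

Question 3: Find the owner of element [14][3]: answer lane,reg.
r=14→G=6,rhi=1  c=3→T=1,p=1
L=6*4+1=25  i=1*2+1=3

25,3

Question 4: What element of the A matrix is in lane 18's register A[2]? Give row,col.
12,4

lane 18->18/4=4, 18 mod 4=2
i=2  r:4+8->12  c:2·2+0->4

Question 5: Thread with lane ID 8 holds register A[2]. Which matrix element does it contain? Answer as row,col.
10,0

lane 8->8/4=2, 8 mod 4=0
i=2  r:2+8->10  c:2·0+0->0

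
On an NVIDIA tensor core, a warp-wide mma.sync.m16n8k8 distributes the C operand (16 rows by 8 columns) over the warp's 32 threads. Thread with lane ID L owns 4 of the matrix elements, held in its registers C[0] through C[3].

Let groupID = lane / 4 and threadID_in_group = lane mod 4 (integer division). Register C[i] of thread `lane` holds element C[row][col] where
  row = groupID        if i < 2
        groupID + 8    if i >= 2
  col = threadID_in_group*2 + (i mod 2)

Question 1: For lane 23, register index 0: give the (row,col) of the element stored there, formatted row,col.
5,6

L=23=>grp=23>>2=5, tig=23&3=3
[0]=>row 5+0=5  col 3·2+0=6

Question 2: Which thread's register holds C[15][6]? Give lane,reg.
31,2

r:15=>grp=7,rB=1  c:6=>tig=3,lo=0
L=7*4+3=31  i=1*2+0=2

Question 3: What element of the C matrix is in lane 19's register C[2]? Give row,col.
12,6

L=19->gid=19>>2=4, tid=19&3=3
[2]->row 4+8=12  col 3·2+0=6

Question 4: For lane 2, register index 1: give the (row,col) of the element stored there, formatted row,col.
0,5

lane 2: g=0 (2/4), t=2 (2%4)
i=1: r=0+0=0, c=2*2+1=5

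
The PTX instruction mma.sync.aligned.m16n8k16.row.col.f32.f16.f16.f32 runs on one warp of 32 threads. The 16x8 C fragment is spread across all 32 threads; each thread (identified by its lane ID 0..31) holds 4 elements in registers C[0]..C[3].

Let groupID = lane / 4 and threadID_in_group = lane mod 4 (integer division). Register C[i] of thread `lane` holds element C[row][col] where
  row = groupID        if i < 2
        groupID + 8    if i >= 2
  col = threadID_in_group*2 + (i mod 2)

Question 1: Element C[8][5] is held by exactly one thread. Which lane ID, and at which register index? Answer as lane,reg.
2,3

r=8->g=0,rb=1  c=5->t=2,b0=1
L=0*4+2=2  i=1*2+1=3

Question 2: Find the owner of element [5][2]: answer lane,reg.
r=5->g=5,rb=0  c=2->t=1,b0=0
L=5*4+1=21  i=0*2+0=0

21,0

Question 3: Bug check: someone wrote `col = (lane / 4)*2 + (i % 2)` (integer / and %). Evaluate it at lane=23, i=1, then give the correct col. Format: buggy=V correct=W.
buggy=11 correct=7

`(lane / 4)*2 + (i % 2)`[23,1]⇒11
L=23⇒gr=23>>2=5, th=23&3=3
[1]⇒row 5+0=5  col 3·2+1=7
col: 11 vs 7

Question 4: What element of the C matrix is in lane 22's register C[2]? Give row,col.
13,4

L=22->gid=22>>2=5, tid=22&3=2
[2]->row 5+8=13  col 2·2+0=4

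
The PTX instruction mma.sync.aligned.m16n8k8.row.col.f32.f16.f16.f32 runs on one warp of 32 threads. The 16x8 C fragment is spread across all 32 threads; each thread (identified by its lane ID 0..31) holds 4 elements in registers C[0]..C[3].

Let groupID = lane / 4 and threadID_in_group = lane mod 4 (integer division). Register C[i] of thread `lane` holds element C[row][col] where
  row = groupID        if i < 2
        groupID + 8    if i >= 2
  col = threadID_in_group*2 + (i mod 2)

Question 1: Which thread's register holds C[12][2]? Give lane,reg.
17,2

r=12->g=4,rb=1  c=2->t=1,b0=0
L=4*4+1=17  i=1*2+0=2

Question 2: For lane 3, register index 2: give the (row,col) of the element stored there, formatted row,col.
8,6

3: G=0,T=3
[2] (0+8,3*2+0) = (8,6)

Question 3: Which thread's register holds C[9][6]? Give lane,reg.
r: 9->gid=1,r8=1  c: 6->tid=3,i&1=0
L=1*4+3=7  i=1*2+0=2

7,2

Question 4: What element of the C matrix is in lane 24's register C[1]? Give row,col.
L=24→G=24>>2=6, T=24&3=0
[1]→row 6+0=6  col 0·2+1=1

6,1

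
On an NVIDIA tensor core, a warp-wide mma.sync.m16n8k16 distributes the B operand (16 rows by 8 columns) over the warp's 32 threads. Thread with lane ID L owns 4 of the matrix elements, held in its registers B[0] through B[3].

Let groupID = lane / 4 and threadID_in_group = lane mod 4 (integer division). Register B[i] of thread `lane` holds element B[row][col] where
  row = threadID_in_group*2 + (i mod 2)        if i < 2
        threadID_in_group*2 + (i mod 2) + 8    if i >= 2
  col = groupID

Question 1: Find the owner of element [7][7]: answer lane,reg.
c=7→G=7  r=7→rhi=0,T=3,p=1
L=7*4+3=31  i=0*2+1=1

31,1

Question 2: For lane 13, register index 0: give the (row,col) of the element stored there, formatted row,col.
2,3

13: gr=3,th=1
[0] (1*2+0+0,3) = (2,3)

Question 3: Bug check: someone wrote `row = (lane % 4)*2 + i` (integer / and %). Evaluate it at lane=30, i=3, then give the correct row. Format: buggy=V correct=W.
buggy=7 correct=13

`(lane % 4)*2 + i`[30,3]->7
lane 30->30/4=7, 30 mod 4=2
i=3  r:2·2+1+8->13  c:7
row: 7 vs 13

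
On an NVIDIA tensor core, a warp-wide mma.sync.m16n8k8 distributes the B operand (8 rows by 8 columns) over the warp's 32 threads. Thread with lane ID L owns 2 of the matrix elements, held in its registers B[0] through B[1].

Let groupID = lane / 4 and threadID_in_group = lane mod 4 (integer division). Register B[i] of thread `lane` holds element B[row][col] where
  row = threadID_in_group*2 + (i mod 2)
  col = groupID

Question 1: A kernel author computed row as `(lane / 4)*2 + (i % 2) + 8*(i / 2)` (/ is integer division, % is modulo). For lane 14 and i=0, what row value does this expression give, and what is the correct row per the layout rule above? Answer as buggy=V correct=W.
`(lane / 4)*2 + (i % 2) + 8*(i / 2)`[14,0]⇒6
14: gr=3,th=2
[0] (2*2+0,3) = (4,3)
row: 6 vs 4

buggy=6 correct=4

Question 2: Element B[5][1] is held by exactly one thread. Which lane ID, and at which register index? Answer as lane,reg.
6,1

c=1→G=1  r=5→T=2,p=1
L=1*4+2=6  i=1=1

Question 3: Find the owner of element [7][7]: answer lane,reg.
c=7→G=7  r=7→T=3,p=1
L=7*4+3=31  i=1=1

31,1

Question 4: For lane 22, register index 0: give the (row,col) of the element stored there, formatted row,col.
lane 22→22/4=5, 22 mod 4=2
i=0  r:2·2+0→4  c:5

4,5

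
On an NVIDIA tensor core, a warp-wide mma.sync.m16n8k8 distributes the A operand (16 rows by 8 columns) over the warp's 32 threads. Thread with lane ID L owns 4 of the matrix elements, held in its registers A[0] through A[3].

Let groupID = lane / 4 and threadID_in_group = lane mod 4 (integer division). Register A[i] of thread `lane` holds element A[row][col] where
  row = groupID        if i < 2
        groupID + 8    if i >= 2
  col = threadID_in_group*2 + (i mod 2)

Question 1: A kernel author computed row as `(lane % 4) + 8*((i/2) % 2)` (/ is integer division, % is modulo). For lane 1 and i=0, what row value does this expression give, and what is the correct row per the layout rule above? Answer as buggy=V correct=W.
`(lane % 4) + 8*((i/2) % 2)`[1,0]->1
lane 1: g=0 (1/4), t=1 (1%4)
i=0: r=0+0=0, c=1*2+0=2
row: 1 vs 0

buggy=1 correct=0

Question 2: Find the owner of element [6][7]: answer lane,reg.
27,1

r: 6->gid=6,r8=0  c: 7->tid=3,i&1=1
L=6*4+3=27  i=0*2+1=1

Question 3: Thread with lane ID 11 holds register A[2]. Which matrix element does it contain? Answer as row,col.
lane 11→11/4=2, 11 mod 4=3
i=2  r:2+8→10  c:2·3+0→6

10,6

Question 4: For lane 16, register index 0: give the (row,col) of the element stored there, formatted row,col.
lane 16->16/4=4, 16 mod 4=0
i=0  r:4+0->4  c:2·0+0->0

4,0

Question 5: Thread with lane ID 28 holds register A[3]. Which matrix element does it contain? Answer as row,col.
lane 28: gid=7 (28/4), tid=0 (28%4)
i=3: r=7+8=15, c=0*2+1=1

15,1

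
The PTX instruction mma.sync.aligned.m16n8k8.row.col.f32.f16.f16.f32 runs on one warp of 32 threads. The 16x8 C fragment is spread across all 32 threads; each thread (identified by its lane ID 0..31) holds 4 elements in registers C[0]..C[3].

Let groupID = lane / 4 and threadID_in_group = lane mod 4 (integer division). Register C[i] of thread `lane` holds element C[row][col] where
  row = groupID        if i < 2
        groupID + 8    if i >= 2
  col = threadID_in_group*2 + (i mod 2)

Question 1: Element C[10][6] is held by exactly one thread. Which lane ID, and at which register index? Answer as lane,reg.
r=10→G=2,rhi=1  c=6→T=3,p=0
L=2*4+3=11  i=1*2+0=2

11,2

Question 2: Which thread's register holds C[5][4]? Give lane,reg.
22,0

r=5->g=5,rb=0  c=4->t=2,b0=0
L=5*4+2=22  i=0*2+0=0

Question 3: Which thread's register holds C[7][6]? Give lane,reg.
r:7=>grp=7,rB=0  c:6=>tig=3,lo=0
L=7*4+3=31  i=0*2+0=0

31,0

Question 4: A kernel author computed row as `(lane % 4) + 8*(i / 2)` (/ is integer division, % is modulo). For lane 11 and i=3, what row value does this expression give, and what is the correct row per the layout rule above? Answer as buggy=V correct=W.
`(lane % 4) + 8*(i / 2)`[11,3]->11
lane 11->11/4=2, 11 mod 4=3
i=3  r:2+8->10  c:2·3+1->7
row: 11 vs 10

buggy=11 correct=10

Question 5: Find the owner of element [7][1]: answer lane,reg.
28,1

r=7⇒gr=7,Rb=0  c=1⇒th=0,odd=1
L=7*4+0=28  i=0*2+1=1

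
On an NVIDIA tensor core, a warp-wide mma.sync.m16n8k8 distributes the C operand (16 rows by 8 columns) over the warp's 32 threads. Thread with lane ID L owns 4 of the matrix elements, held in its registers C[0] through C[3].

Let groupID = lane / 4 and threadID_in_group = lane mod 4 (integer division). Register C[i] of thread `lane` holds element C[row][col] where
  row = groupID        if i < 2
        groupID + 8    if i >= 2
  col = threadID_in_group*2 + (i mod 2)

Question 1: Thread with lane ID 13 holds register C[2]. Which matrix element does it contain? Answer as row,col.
11,2

lane 13->13/4=3, 13 mod 4=1
i=2  r:3+8->11  c:2·1+0->2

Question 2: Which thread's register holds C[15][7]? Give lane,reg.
r:15=>grp=7,rB=1  c:7=>tig=3,lo=1
L=7*4+3=31  i=1*2+1=3

31,3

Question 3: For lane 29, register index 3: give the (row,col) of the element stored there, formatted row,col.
15,3

L=29⇒gr=29>>2=7, th=29&3=1
[3]⇒row 7+8=15  col 1·2+1=3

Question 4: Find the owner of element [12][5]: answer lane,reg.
r=12⇒gr=4,Rb=1  c=5⇒th=2,odd=1
L=4*4+2=18  i=1*2+1=3

18,3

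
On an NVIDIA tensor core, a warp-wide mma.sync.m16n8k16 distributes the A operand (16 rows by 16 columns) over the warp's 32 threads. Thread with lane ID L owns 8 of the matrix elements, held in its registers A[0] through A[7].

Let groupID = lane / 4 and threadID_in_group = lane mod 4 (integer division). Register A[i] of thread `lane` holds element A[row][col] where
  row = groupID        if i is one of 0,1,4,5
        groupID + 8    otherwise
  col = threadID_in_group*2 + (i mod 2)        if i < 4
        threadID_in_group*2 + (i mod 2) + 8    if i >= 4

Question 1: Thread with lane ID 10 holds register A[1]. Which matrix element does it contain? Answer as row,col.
2,5

10: gr=2,th=2
[1] (2+0,2*2+1+0) = (2,5)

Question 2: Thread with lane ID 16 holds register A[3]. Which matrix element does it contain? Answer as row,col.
L=16→G=16>>2=4, T=16&3=0
[3]→row 4+8=12  col 0·2+1+0=1

12,1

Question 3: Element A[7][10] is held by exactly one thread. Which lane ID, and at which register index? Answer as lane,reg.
29,4

r=7→G=7,rhi=0  c=10→chi=1,T=1,p=0
L=7*4+1=29  i=1*4+0*2+0=4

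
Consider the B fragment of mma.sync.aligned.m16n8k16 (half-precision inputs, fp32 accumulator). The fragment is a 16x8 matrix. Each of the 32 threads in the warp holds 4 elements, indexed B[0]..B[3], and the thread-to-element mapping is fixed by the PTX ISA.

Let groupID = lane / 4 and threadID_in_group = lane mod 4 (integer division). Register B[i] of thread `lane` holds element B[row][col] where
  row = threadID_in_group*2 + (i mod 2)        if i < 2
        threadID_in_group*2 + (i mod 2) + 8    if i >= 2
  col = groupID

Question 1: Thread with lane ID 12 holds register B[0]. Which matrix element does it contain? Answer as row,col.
0,3

lane 12->12/4=3, 12 mod 4=0
i=0  r:2·0+0+0->0  c:3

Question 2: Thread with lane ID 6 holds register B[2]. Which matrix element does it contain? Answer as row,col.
6: grp=1,tig=2
[2] (2*2+0+8,1) = (12,1)

12,1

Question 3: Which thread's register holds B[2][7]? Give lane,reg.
c: 7->gid=7  r: 2->r8=0,tid=1,i&1=0
L=7*4+1=29  i=0*2+0=0

29,0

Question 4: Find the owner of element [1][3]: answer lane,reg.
12,1

c=3->g=3  r=1->rb=0,t=0,b0=1
L=3*4+0=12  i=0*2+1=1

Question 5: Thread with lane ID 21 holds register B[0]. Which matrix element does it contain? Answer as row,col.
L=21=>grp=21>>2=5, tig=21&3=1
[0]=>row 1·2+0+0=2  col grp=5

2,5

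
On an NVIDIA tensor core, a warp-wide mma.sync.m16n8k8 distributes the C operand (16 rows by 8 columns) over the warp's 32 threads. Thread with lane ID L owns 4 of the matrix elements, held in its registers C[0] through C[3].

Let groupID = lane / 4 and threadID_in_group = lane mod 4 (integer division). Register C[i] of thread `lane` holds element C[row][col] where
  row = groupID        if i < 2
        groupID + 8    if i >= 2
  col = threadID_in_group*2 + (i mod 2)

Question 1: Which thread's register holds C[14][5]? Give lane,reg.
26,3

r=14->g=6,rb=1  c=5->t=2,b0=1
L=6*4+2=26  i=1*2+1=3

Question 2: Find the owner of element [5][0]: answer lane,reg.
20,0

r=5⇒gr=5,Rb=0  c=0⇒th=0,odd=0
L=5*4+0=20  i=0*2+0=0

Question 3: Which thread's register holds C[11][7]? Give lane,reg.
15,3

r:11=>grp=3,rB=1  c:7=>tig=3,lo=1
L=3*4+3=15  i=1*2+1=3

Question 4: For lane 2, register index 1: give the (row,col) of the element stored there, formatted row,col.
lane 2→2/4=0, 2 mod 4=2
i=1  r:0+0→0  c:2·2+1→5

0,5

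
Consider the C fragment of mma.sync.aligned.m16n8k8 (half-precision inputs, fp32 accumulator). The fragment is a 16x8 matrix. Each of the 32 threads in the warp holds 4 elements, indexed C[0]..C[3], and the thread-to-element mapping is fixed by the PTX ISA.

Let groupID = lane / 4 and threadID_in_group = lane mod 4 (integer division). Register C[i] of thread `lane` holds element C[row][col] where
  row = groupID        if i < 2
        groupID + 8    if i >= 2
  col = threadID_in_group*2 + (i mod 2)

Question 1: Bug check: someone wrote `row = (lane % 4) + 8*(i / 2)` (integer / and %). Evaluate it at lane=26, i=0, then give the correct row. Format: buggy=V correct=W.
`(lane % 4) + 8*(i / 2)`[26,0]->2
26: gid=6,tid=2
[0] (6+0,2*2+0) = (6,4)
row: 2 vs 6

buggy=2 correct=6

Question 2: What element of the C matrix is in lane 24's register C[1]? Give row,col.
24: grp=6,tig=0
[1] (6+0,0*2+1) = (6,1)

6,1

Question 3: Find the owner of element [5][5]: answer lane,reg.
22,1

r=5⇒gr=5,Rb=0  c=5⇒th=2,odd=1
L=5*4+2=22  i=0*2+1=1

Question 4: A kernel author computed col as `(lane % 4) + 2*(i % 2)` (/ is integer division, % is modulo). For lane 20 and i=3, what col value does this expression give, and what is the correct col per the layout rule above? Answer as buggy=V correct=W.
`(lane % 4) + 2*(i % 2)`[20,3]->2
lane 20: g=5 (20/4), t=0 (20%4)
i=3: r=5+8=13, c=0*2+1=1
col: 2 vs 1

buggy=2 correct=1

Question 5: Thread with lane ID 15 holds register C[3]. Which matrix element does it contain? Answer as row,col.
11,7

lane 15: gid=3 (15/4), tid=3 (15%4)
i=3: r=3+8=11, c=3*2+1=7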